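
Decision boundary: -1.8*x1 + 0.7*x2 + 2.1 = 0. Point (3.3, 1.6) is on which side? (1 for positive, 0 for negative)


Compute -1.8 * 3.3 + 0.7 * 1.6 + 2.1
= -5.94 + 1.12 + 2.1
= -2.72
Since -2.72 < 0, the point is on the negative side.

0


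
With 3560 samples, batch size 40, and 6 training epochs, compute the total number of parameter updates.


Iterations per epoch = 3560 / 40 = 89
Total updates = iterations_per_epoch * epochs
= 89 * 6
= 534

534


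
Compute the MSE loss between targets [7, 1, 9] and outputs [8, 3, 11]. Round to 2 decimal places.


Differences: [-1, -2, -2]
Squared errors: [1, 4, 4]
Sum of squared errors = 9
MSE = 9 / 3 = 3.00

3.00


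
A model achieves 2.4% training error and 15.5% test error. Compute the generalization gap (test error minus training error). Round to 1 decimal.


Generalization gap = test_error - train_error
= 15.5 - 2.4
= 13.1%
A large gap suggests overfitting.

13.1


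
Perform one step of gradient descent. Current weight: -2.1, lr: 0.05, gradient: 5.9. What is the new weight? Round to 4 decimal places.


w_new = w_old - lr * gradient
= -2.1 - 0.05 * 5.9
= -2.1 - (0.295)
= -2.3950

-2.3950


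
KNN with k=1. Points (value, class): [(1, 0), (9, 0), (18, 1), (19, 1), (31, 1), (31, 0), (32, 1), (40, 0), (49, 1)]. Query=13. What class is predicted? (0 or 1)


Distances from query 13:
Point 9 (class 0): distance = 4
K=1 nearest neighbors: classes = [0]
Votes for class 1: 0 / 1
Majority vote => class 0

0


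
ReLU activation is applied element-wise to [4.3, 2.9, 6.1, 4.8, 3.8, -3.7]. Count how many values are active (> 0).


ReLU(x) = max(0, x) for each element:
ReLU(4.3) = 4.3
ReLU(2.9) = 2.9
ReLU(6.1) = 6.1
ReLU(4.8) = 4.8
ReLU(3.8) = 3.8
ReLU(-3.7) = 0
Active neurons (>0): 5

5


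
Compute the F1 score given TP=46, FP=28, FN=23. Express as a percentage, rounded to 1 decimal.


Precision = TP / (TP + FP) = 46 / 74 = 0.6216
Recall = TP / (TP + FN) = 46 / 69 = 0.6667
F1 = 2 * P * R / (P + R)
= 2 * 0.6216 * 0.6667 / (0.6216 + 0.6667)
= 0.8288 / 1.2883
= 0.6434
As percentage: 64.3%

64.3


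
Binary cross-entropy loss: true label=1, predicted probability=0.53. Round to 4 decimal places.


For y=1: Loss = -log(p)
= -log(0.53)
= -(-0.6349)
= 0.6349

0.6349


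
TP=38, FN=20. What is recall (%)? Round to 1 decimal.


Recall = TP / (TP + FN) * 100
= 38 / (38 + 20)
= 38 / 58
= 0.6552
= 65.5%

65.5


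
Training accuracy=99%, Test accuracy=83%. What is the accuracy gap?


Gap = train_accuracy - test_accuracy
= 99 - 83
= 16%
This gap suggests the model is overfitting.

16


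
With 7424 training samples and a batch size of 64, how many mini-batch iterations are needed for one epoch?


Iterations per epoch = dataset_size / batch_size
= 7424 / 64
= 116

116


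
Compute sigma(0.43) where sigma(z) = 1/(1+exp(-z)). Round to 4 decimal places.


sigmoid(z) = 1 / (1 + exp(-z))
exp(-(0.43)) = exp(-0.43) = 0.6505
1 + 0.6505 = 1.6505
1 / 1.6505 = 0.6059

0.6059


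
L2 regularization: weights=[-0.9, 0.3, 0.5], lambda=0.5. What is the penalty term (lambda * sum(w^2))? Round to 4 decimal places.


Squaring each weight:
(-0.9)^2 = 0.81
0.3^2 = 0.09
0.5^2 = 0.25
Sum of squares = 1.15
Penalty = 0.5 * 1.15 = 0.5750

0.5750


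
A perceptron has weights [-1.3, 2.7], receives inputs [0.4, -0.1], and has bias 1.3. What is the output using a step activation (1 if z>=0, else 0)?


z = w . x + b
= -1.3*0.4 + 2.7*-0.1 + 1.3
= -0.52 + -0.27 + 1.3
= -0.79 + 1.3
= 0.51
Since z = 0.51 >= 0, output = 1

1


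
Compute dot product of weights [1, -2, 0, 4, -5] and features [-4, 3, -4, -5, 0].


Element-wise products:
1 * -4 = -4
-2 * 3 = -6
0 * -4 = 0
4 * -5 = -20
-5 * 0 = 0
Sum = -4 + -6 + 0 + -20 + 0
= -30

-30


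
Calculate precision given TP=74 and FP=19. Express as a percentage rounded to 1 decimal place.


Precision = TP / (TP + FP) * 100
= 74 / (74 + 19)
= 74 / 93
= 0.7957
= 79.6%

79.6


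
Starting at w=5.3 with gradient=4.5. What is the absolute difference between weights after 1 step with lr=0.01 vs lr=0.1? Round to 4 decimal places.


With lr=0.01: w_new = 5.3 - 0.01 * 4.5 = 5.255
With lr=0.1: w_new = 5.3 - 0.1 * 4.5 = 4.85
Absolute difference = |5.255 - 4.85|
= 0.4050

0.4050


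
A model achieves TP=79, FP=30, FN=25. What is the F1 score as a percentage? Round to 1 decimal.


Precision = TP / (TP + FP) = 79 / 109 = 0.7248
Recall = TP / (TP + FN) = 79 / 104 = 0.7596
F1 = 2 * P * R / (P + R)
= 2 * 0.7248 * 0.7596 / (0.7248 + 0.7596)
= 1.1011 / 1.4844
= 0.7418
As percentage: 74.2%

74.2


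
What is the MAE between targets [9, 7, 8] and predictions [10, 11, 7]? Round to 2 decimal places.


Absolute errors: [1, 4, 1]
Sum of absolute errors = 6
MAE = 6 / 3 = 2.00

2.00


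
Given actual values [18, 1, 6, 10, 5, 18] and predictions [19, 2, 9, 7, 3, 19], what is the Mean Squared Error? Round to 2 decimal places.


Differences: [-1, -1, -3, 3, 2, -1]
Squared errors: [1, 1, 9, 9, 4, 1]
Sum of squared errors = 25
MSE = 25 / 6 = 4.17

4.17


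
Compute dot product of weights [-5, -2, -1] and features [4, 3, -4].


Element-wise products:
-5 * 4 = -20
-2 * 3 = -6
-1 * -4 = 4
Sum = -20 + -6 + 4
= -22

-22


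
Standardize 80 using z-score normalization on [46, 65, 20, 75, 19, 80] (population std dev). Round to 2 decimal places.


Mean = (46 + 65 + 20 + 75 + 19 + 80) / 6 = 50.8333
Variance = sum((x_i - mean)^2) / n = 603.8056
Std = sqrt(603.8056) = 24.5725
Z = (x - mean) / std
= (80 - 50.8333) / 24.5725
= 29.1667 / 24.5725
= 1.19

1.19


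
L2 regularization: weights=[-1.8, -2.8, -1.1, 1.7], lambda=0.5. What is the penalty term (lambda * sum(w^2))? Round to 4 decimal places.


Squaring each weight:
(-1.8)^2 = 3.24
(-2.8)^2 = 7.84
(-1.1)^2 = 1.21
1.7^2 = 2.89
Sum of squares = 15.18
Penalty = 0.5 * 15.18 = 7.5900

7.5900


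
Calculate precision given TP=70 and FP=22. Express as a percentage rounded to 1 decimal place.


Precision = TP / (TP + FP) * 100
= 70 / (70 + 22)
= 70 / 92
= 0.7609
= 76.1%

76.1


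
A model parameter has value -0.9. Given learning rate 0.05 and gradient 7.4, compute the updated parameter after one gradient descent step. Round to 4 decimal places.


w_new = w_old - lr * gradient
= -0.9 - 0.05 * 7.4
= -0.9 - (0.37)
= -1.2700

-1.2700


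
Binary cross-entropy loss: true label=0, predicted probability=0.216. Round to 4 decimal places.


For y=0: Loss = -log(1-p)
= -log(1 - 0.216)
= -log(0.784)
= -(-0.2433)
= 0.2433

0.2433


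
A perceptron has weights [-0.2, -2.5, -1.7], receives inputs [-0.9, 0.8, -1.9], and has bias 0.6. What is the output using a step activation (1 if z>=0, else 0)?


z = w . x + b
= -0.2*-0.9 + -2.5*0.8 + -1.7*-1.9 + 0.6
= 0.18 + -2.0 + 3.23 + 0.6
= 1.41 + 0.6
= 2.01
Since z = 2.01 >= 0, output = 1

1


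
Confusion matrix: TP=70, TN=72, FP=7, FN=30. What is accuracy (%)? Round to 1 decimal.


Accuracy = (TP + TN) / (TP + TN + FP + FN) * 100
= (70 + 72) / (70 + 72 + 7 + 30)
= 142 / 179
= 0.7933
= 79.3%

79.3


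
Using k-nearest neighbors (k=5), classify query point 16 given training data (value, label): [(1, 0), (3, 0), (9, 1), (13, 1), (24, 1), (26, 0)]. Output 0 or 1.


Distances from query 16:
Point 13 (class 1): distance = 3
Point 9 (class 1): distance = 7
Point 24 (class 1): distance = 8
Point 26 (class 0): distance = 10
Point 3 (class 0): distance = 13
K=5 nearest neighbors: classes = [1, 1, 1, 0, 0]
Votes for class 1: 3 / 5
Majority vote => class 1

1


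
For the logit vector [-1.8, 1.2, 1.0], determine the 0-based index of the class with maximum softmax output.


Softmax is a monotonic transformation, so it preserves the argmax.
We need to find the index of the maximum logit.
Index 0: -1.8
Index 1: 1.2
Index 2: 1.0
Maximum logit = 1.2 at index 1

1


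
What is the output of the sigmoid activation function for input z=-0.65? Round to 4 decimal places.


sigmoid(z) = 1 / (1 + exp(-z))
exp(-(-0.65)) = exp(0.65) = 1.9155
1 + 1.9155 = 2.9155
1 / 2.9155 = 0.3430

0.3430


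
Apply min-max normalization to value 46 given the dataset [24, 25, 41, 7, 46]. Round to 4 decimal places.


Min = 7, Max = 46
Range = 46 - 7 = 39
Scaled = (x - min) / (max - min)
= (46 - 7) / 39
= 39 / 39
= 1.0000

1.0000


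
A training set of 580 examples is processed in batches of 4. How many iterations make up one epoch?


Iterations per epoch = dataset_size / batch_size
= 580 / 4
= 145

145


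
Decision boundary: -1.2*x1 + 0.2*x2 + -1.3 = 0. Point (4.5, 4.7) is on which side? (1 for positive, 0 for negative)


Compute -1.2 * 4.5 + 0.2 * 4.7 + -1.3
= -5.4 + 0.94 + -1.3
= -5.76
Since -5.76 < 0, the point is on the negative side.

0


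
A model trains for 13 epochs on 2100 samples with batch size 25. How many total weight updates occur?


Iterations per epoch = 2100 / 25 = 84
Total updates = iterations_per_epoch * epochs
= 84 * 13
= 1092

1092


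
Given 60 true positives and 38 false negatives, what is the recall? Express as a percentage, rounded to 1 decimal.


Recall = TP / (TP + FN) * 100
= 60 / (60 + 38)
= 60 / 98
= 0.6122
= 61.2%

61.2


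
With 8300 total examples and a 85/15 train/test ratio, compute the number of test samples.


Train samples = 8300 * 85% = 7055
Test samples = 8300 - 7055
= 1245

1245


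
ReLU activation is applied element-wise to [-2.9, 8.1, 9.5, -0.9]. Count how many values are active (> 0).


ReLU(x) = max(0, x) for each element:
ReLU(-2.9) = 0
ReLU(8.1) = 8.1
ReLU(9.5) = 9.5
ReLU(-0.9) = 0
Active neurons (>0): 2

2


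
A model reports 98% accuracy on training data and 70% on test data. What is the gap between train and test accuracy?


Gap = train_accuracy - test_accuracy
= 98 - 70
= 28%
This large gap strongly indicates overfitting.

28


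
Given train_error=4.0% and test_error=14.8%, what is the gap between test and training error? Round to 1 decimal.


Generalization gap = test_error - train_error
= 14.8 - 4.0
= 10.8%
A large gap suggests overfitting.

10.8


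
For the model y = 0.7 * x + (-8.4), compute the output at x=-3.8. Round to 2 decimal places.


y = 0.7 * -3.8 + (-8.4)
= -2.66 + (-8.4)
= -11.06

-11.06


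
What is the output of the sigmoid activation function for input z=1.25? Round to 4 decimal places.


sigmoid(z) = 1 / (1 + exp(-z))
exp(-(1.25)) = exp(-1.25) = 0.2865
1 + 0.2865 = 1.2865
1 / 1.2865 = 0.7773

0.7773


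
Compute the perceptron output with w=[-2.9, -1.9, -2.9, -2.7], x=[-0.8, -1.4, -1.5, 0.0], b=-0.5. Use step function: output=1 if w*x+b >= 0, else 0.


z = w . x + b
= -2.9*-0.8 + -1.9*-1.4 + -2.9*-1.5 + -2.7*0.0 + -0.5
= 2.32 + 2.66 + 4.35 + -0.0 + -0.5
= 9.33 + -0.5
= 8.83
Since z = 8.83 >= 0, output = 1

1


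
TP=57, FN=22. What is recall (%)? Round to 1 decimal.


Recall = TP / (TP + FN) * 100
= 57 / (57 + 22)
= 57 / 79
= 0.7215
= 72.2%

72.2


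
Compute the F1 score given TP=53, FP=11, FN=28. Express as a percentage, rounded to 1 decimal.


Precision = TP / (TP + FP) = 53 / 64 = 0.8281
Recall = TP / (TP + FN) = 53 / 81 = 0.6543
F1 = 2 * P * R / (P + R)
= 2 * 0.8281 * 0.6543 / (0.8281 + 0.6543)
= 1.0837 / 1.4824
= 0.731
As percentage: 73.1%

73.1


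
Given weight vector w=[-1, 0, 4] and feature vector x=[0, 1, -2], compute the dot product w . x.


Element-wise products:
-1 * 0 = 0
0 * 1 = 0
4 * -2 = -8
Sum = 0 + 0 + -8
= -8

-8


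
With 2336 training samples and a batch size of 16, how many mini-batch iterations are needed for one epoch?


Iterations per epoch = dataset_size / batch_size
= 2336 / 16
= 146

146


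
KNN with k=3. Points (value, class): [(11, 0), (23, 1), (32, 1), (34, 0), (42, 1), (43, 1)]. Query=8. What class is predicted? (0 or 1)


Distances from query 8:
Point 11 (class 0): distance = 3
Point 23 (class 1): distance = 15
Point 32 (class 1): distance = 24
K=3 nearest neighbors: classes = [0, 1, 1]
Votes for class 1: 2 / 3
Majority vote => class 1

1


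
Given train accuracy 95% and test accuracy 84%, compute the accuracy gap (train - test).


Gap = train_accuracy - test_accuracy
= 95 - 84
= 11%
This gap suggests the model is overfitting.

11


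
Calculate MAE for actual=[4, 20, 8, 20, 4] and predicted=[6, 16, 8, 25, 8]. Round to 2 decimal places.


Absolute errors: [2, 4, 0, 5, 4]
Sum of absolute errors = 15
MAE = 15 / 5 = 3.00

3.00


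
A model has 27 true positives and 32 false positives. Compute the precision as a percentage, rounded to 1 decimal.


Precision = TP / (TP + FP) * 100
= 27 / (27 + 32)
= 27 / 59
= 0.4576
= 45.8%

45.8


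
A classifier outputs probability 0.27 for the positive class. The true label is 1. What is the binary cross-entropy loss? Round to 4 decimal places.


For y=1: Loss = -log(p)
= -log(0.27)
= -(-1.3093)
= 1.3093

1.3093


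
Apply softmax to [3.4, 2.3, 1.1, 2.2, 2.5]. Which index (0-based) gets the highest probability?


Softmax is a monotonic transformation, so it preserves the argmax.
We need to find the index of the maximum logit.
Index 0: 3.4
Index 1: 2.3
Index 2: 1.1
Index 3: 2.2
Index 4: 2.5
Maximum logit = 3.4 at index 0

0


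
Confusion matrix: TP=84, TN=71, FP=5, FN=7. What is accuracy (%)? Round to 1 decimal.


Accuracy = (TP + TN) / (TP + TN + FP + FN) * 100
= (84 + 71) / (84 + 71 + 5 + 7)
= 155 / 167
= 0.9281
= 92.8%

92.8


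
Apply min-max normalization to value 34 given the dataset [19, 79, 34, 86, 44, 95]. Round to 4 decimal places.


Min = 19, Max = 95
Range = 95 - 19 = 76
Scaled = (x - min) / (max - min)
= (34 - 19) / 76
= 15 / 76
= 0.1974

0.1974


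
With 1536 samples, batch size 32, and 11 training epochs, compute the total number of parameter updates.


Iterations per epoch = 1536 / 32 = 48
Total updates = iterations_per_epoch * epochs
= 48 * 11
= 528

528


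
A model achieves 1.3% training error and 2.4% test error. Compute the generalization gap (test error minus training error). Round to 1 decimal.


Generalization gap = test_error - train_error
= 2.4 - 1.3
= 1.1%
A small gap suggests good generalization.

1.1


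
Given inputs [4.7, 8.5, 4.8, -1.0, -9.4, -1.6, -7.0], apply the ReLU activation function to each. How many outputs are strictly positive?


ReLU(x) = max(0, x) for each element:
ReLU(4.7) = 4.7
ReLU(8.5) = 8.5
ReLU(4.8) = 4.8
ReLU(-1.0) = 0
ReLU(-9.4) = 0
ReLU(-1.6) = 0
ReLU(-7.0) = 0
Active neurons (>0): 3

3


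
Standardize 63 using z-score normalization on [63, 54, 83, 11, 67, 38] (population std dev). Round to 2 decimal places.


Mean = (63 + 54 + 83 + 11 + 67 + 38) / 6 = 52.6667
Variance = sum((x_i - mean)^2) / n = 530.8889
Std = sqrt(530.8889) = 23.041
Z = (x - mean) / std
= (63 - 52.6667) / 23.041
= 10.3333 / 23.041
= 0.45

0.45


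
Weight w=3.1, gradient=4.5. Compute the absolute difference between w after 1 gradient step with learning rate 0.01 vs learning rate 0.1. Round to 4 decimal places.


With lr=0.01: w_new = 3.1 - 0.01 * 4.5 = 3.055
With lr=0.1: w_new = 3.1 - 0.1 * 4.5 = 2.65
Absolute difference = |3.055 - 2.65|
= 0.4050

0.4050


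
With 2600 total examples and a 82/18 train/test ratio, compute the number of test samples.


Train samples = 2600 * 82% = 2132
Test samples = 2600 - 2132
= 468

468


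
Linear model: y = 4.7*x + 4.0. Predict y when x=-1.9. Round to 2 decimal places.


y = 4.7 * -1.9 + (4.0)
= -8.93 + (4.0)
= -4.93

-4.93


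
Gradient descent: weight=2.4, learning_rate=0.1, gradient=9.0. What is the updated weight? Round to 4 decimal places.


w_new = w_old - lr * gradient
= 2.4 - 0.1 * 9.0
= 2.4 - (0.9)
= 1.5000

1.5000


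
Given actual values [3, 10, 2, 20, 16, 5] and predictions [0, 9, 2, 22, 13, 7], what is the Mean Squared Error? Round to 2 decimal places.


Differences: [3, 1, 0, -2, 3, -2]
Squared errors: [9, 1, 0, 4, 9, 4]
Sum of squared errors = 27
MSE = 27 / 6 = 4.50

4.50


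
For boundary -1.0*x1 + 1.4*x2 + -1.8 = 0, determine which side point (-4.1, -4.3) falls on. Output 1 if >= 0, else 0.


Compute -1.0 * -4.1 + 1.4 * -4.3 + -1.8
= 4.1 + -6.02 + -1.8
= -3.72
Since -3.72 < 0, the point is on the negative side.

0


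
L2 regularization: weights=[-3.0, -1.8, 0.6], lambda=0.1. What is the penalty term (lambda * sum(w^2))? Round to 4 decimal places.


Squaring each weight:
(-3.0)^2 = 9.0
(-1.8)^2 = 3.24
0.6^2 = 0.36
Sum of squares = 12.6
Penalty = 0.1 * 12.6 = 1.2600

1.2600


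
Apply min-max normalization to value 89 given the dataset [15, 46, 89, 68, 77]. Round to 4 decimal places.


Min = 15, Max = 89
Range = 89 - 15 = 74
Scaled = (x - min) / (max - min)
= (89 - 15) / 74
= 74 / 74
= 1.0000

1.0000


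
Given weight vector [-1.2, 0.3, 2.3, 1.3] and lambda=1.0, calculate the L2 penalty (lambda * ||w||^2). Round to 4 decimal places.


Squaring each weight:
(-1.2)^2 = 1.44
0.3^2 = 0.09
2.3^2 = 5.29
1.3^2 = 1.69
Sum of squares = 8.51
Penalty = 1.0 * 8.51 = 8.5100

8.5100


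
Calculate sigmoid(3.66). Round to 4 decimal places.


sigmoid(z) = 1 / (1 + exp(-z))
exp(-(3.66)) = exp(-3.66) = 0.0257
1 + 0.0257 = 1.0257
1 / 1.0257 = 0.9749

0.9749


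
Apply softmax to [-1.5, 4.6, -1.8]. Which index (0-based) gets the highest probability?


Softmax is a monotonic transformation, so it preserves the argmax.
We need to find the index of the maximum logit.
Index 0: -1.5
Index 1: 4.6
Index 2: -1.8
Maximum logit = 4.6 at index 1

1


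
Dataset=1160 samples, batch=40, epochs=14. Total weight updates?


Iterations per epoch = 1160 / 40 = 29
Total updates = iterations_per_epoch * epochs
= 29 * 14
= 406

406


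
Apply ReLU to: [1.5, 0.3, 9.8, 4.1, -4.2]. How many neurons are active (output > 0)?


ReLU(x) = max(0, x) for each element:
ReLU(1.5) = 1.5
ReLU(0.3) = 0.3
ReLU(9.8) = 9.8
ReLU(4.1) = 4.1
ReLU(-4.2) = 0
Active neurons (>0): 4

4


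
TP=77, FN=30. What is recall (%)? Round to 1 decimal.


Recall = TP / (TP + FN) * 100
= 77 / (77 + 30)
= 77 / 107
= 0.7196
= 72.0%

72.0


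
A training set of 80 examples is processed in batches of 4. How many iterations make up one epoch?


Iterations per epoch = dataset_size / batch_size
= 80 / 4
= 20

20


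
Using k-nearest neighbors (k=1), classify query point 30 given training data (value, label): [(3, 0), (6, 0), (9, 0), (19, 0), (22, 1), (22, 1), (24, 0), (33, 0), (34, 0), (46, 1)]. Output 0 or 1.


Distances from query 30:
Point 33 (class 0): distance = 3
K=1 nearest neighbors: classes = [0]
Votes for class 1: 0 / 1
Majority vote => class 0

0


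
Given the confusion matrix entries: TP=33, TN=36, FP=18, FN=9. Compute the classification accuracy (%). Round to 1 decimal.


Accuracy = (TP + TN) / (TP + TN + FP + FN) * 100
= (33 + 36) / (33 + 36 + 18 + 9)
= 69 / 96
= 0.7188
= 71.9%

71.9


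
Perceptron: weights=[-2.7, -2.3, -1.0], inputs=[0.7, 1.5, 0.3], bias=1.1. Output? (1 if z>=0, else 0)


z = w . x + b
= -2.7*0.7 + -2.3*1.5 + -1.0*0.3 + 1.1
= -1.89 + -3.45 + -0.3 + 1.1
= -5.64 + 1.1
= -4.54
Since z = -4.54 < 0, output = 0

0


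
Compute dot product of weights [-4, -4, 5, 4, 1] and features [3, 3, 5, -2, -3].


Element-wise products:
-4 * 3 = -12
-4 * 3 = -12
5 * 5 = 25
4 * -2 = -8
1 * -3 = -3
Sum = -12 + -12 + 25 + -8 + -3
= -10

-10


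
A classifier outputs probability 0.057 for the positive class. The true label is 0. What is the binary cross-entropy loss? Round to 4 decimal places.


For y=0: Loss = -log(1-p)
= -log(1 - 0.057)
= -log(0.943)
= -(-0.0587)
= 0.0587

0.0587


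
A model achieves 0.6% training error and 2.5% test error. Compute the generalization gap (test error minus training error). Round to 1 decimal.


Generalization gap = test_error - train_error
= 2.5 - 0.6
= 1.9%
A small gap suggests good generalization.

1.9


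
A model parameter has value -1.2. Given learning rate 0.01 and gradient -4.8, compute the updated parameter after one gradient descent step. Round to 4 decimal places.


w_new = w_old - lr * gradient
= -1.2 - 0.01 * -4.8
= -1.2 - (-0.048)
= -1.1520

-1.1520


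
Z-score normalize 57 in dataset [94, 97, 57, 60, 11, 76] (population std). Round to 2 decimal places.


Mean = (94 + 97 + 57 + 60 + 11 + 76) / 6 = 65.8333
Variance = sum((x_i - mean)^2) / n = 831.1389
Std = sqrt(831.1389) = 28.8295
Z = (x - mean) / std
= (57 - 65.8333) / 28.8295
= -8.8333 / 28.8295
= -0.31

-0.31


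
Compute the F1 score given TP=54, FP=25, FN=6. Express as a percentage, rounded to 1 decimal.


Precision = TP / (TP + FP) = 54 / 79 = 0.6835
Recall = TP / (TP + FN) = 54 / 60 = 0.9
F1 = 2 * P * R / (P + R)
= 2 * 0.6835 * 0.9 / (0.6835 + 0.9)
= 1.2304 / 1.5835
= 0.777
As percentage: 77.7%

77.7


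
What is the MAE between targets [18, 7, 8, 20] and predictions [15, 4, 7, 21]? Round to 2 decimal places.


Absolute errors: [3, 3, 1, 1]
Sum of absolute errors = 8
MAE = 8 / 4 = 2.00

2.00


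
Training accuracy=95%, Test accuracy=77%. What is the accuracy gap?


Gap = train_accuracy - test_accuracy
= 95 - 77
= 18%
This gap suggests the model is overfitting.

18


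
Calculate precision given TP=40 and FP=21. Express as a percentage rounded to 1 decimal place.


Precision = TP / (TP + FP) * 100
= 40 / (40 + 21)
= 40 / 61
= 0.6557
= 65.6%

65.6


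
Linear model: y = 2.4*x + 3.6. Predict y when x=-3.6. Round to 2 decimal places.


y = 2.4 * -3.6 + (3.6)
= -8.64 + (3.6)
= -5.04

-5.04


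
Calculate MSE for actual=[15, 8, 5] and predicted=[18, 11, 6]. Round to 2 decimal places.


Differences: [-3, -3, -1]
Squared errors: [9, 9, 1]
Sum of squared errors = 19
MSE = 19 / 3 = 6.33

6.33


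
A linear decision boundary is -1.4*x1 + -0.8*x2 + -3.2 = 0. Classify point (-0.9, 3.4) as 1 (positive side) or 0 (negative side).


Compute -1.4 * -0.9 + -0.8 * 3.4 + -3.2
= 1.26 + -2.72 + -3.2
= -4.66
Since -4.66 < 0, the point is on the negative side.

0


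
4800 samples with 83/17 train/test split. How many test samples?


Train samples = 4800 * 83% = 3984
Test samples = 4800 - 3984
= 816

816


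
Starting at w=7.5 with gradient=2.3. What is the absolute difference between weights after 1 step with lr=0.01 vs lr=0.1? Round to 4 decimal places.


With lr=0.01: w_new = 7.5 - 0.01 * 2.3 = 7.477
With lr=0.1: w_new = 7.5 - 0.1 * 2.3 = 7.27
Absolute difference = |7.477 - 7.27|
= 0.2070

0.2070


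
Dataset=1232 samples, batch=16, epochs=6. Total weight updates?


Iterations per epoch = 1232 / 16 = 77
Total updates = iterations_per_epoch * epochs
= 77 * 6
= 462

462


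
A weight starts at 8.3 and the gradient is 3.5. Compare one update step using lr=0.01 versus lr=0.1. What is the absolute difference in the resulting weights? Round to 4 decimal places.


With lr=0.01: w_new = 8.3 - 0.01 * 3.5 = 8.265
With lr=0.1: w_new = 8.3 - 0.1 * 3.5 = 7.95
Absolute difference = |8.265 - 7.95|
= 0.3150

0.3150


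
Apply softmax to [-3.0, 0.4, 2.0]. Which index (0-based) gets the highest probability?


Softmax is a monotonic transformation, so it preserves the argmax.
We need to find the index of the maximum logit.
Index 0: -3.0
Index 1: 0.4
Index 2: 2.0
Maximum logit = 2.0 at index 2

2


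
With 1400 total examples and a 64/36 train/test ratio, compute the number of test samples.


Train samples = 1400 * 64% = 896
Test samples = 1400 - 896
= 504

504


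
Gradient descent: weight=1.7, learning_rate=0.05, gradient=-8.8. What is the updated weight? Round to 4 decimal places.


w_new = w_old - lr * gradient
= 1.7 - 0.05 * -8.8
= 1.7 - (-0.44)
= 2.1400

2.1400


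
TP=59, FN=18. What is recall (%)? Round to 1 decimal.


Recall = TP / (TP + FN) * 100
= 59 / (59 + 18)
= 59 / 77
= 0.7662
= 76.6%

76.6


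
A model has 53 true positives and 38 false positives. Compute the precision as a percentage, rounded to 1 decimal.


Precision = TP / (TP + FP) * 100
= 53 / (53 + 38)
= 53 / 91
= 0.5824
= 58.2%

58.2


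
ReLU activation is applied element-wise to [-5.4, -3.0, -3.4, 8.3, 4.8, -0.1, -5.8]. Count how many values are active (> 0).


ReLU(x) = max(0, x) for each element:
ReLU(-5.4) = 0
ReLU(-3.0) = 0
ReLU(-3.4) = 0
ReLU(8.3) = 8.3
ReLU(4.8) = 4.8
ReLU(-0.1) = 0
ReLU(-5.8) = 0
Active neurons (>0): 2

2


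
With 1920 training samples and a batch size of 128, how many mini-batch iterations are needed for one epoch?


Iterations per epoch = dataset_size / batch_size
= 1920 / 128
= 15

15


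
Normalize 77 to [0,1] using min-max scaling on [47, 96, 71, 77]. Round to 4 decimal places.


Min = 47, Max = 96
Range = 96 - 47 = 49
Scaled = (x - min) / (max - min)
= (77 - 47) / 49
= 30 / 49
= 0.6122

0.6122


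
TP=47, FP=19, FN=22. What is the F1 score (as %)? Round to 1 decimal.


Precision = TP / (TP + FP) = 47 / 66 = 0.7121
Recall = TP / (TP + FN) = 47 / 69 = 0.6812
F1 = 2 * P * R / (P + R)
= 2 * 0.7121 * 0.6812 / (0.7121 + 0.6812)
= 0.9701 / 1.3933
= 0.6963
As percentage: 69.6%

69.6


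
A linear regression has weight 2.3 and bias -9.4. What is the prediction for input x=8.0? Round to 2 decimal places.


y = 2.3 * 8.0 + (-9.4)
= 18.4 + (-9.4)
= 9.00

9.00


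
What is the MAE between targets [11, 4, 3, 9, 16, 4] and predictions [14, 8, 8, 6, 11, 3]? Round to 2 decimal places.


Absolute errors: [3, 4, 5, 3, 5, 1]
Sum of absolute errors = 21
MAE = 21 / 6 = 3.50

3.50


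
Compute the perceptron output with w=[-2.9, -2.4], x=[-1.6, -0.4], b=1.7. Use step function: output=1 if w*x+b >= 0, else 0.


z = w . x + b
= -2.9*-1.6 + -2.4*-0.4 + 1.7
= 4.64 + 0.96 + 1.7
= 5.6 + 1.7
= 7.3
Since z = 7.3 >= 0, output = 1

1


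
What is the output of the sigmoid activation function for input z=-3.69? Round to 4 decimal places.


sigmoid(z) = 1 / (1 + exp(-z))
exp(-(-3.69)) = exp(3.69) = 40.0448
1 + 40.0448 = 41.0448
1 / 41.0448 = 0.0244

0.0244


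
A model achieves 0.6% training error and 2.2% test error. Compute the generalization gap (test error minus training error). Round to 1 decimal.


Generalization gap = test_error - train_error
= 2.2 - 0.6
= 1.6%
A small gap suggests good generalization.

1.6


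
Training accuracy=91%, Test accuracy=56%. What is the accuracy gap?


Gap = train_accuracy - test_accuracy
= 91 - 56
= 35%
This large gap strongly indicates overfitting.

35


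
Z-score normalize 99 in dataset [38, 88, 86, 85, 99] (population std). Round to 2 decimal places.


Mean = (38 + 88 + 86 + 85 + 99) / 5 = 79.2
Variance = sum((x_i - mean)^2) / n = 449.36
Std = sqrt(449.36) = 21.1981
Z = (x - mean) / std
= (99 - 79.2) / 21.1981
= 19.8 / 21.1981
= 0.93

0.93


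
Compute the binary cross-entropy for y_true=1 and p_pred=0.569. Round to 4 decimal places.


For y=1: Loss = -log(p)
= -log(0.569)
= -(-0.5639)
= 0.5639

0.5639


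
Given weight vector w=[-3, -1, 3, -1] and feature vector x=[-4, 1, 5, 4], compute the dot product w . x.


Element-wise products:
-3 * -4 = 12
-1 * 1 = -1
3 * 5 = 15
-1 * 4 = -4
Sum = 12 + -1 + 15 + -4
= 22

22


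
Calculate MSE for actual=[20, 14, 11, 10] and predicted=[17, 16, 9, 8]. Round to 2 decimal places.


Differences: [3, -2, 2, 2]
Squared errors: [9, 4, 4, 4]
Sum of squared errors = 21
MSE = 21 / 4 = 5.25

5.25


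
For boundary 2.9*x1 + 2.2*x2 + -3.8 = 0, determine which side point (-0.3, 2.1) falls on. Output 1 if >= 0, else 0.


Compute 2.9 * -0.3 + 2.2 * 2.1 + -3.8
= -0.87 + 4.62 + -3.8
= -0.05
Since -0.05 < 0, the point is on the negative side.

0


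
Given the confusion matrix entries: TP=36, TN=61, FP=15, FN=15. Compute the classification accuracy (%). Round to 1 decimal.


Accuracy = (TP + TN) / (TP + TN + FP + FN) * 100
= (36 + 61) / (36 + 61 + 15 + 15)
= 97 / 127
= 0.7638
= 76.4%

76.4


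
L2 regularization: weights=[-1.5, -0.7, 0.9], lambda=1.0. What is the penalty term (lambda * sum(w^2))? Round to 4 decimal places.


Squaring each weight:
(-1.5)^2 = 2.25
(-0.7)^2 = 0.49
0.9^2 = 0.81
Sum of squares = 3.55
Penalty = 1.0 * 3.55 = 3.5500

3.5500


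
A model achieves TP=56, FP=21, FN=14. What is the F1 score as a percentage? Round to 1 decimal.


Precision = TP / (TP + FP) = 56 / 77 = 0.7273
Recall = TP / (TP + FN) = 56 / 70 = 0.8
F1 = 2 * P * R / (P + R)
= 2 * 0.7273 * 0.8 / (0.7273 + 0.8)
= 1.1636 / 1.5273
= 0.7619
As percentage: 76.2%

76.2


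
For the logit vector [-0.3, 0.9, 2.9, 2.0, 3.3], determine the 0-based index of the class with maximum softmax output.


Softmax is a monotonic transformation, so it preserves the argmax.
We need to find the index of the maximum logit.
Index 0: -0.3
Index 1: 0.9
Index 2: 2.9
Index 3: 2.0
Index 4: 3.3
Maximum logit = 3.3 at index 4

4


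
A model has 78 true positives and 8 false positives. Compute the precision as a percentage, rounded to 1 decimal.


Precision = TP / (TP + FP) * 100
= 78 / (78 + 8)
= 78 / 86
= 0.907
= 90.7%

90.7


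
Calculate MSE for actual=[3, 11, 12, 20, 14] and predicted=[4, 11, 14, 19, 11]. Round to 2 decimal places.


Differences: [-1, 0, -2, 1, 3]
Squared errors: [1, 0, 4, 1, 9]
Sum of squared errors = 15
MSE = 15 / 5 = 3.00

3.00


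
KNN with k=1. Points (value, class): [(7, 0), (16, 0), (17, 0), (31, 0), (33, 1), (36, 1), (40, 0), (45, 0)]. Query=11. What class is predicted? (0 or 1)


Distances from query 11:
Point 7 (class 0): distance = 4
K=1 nearest neighbors: classes = [0]
Votes for class 1: 0 / 1
Majority vote => class 0

0


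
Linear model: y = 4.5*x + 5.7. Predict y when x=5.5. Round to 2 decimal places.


y = 4.5 * 5.5 + (5.7)
= 24.75 + (5.7)
= 30.45

30.45


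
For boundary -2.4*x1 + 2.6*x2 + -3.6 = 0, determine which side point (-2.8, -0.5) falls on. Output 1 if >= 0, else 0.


Compute -2.4 * -2.8 + 2.6 * -0.5 + -3.6
= 6.72 + -1.3 + -3.6
= 1.82
Since 1.82 >= 0, the point is on the positive side.

1


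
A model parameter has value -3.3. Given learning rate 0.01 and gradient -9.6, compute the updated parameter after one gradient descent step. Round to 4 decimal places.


w_new = w_old - lr * gradient
= -3.3 - 0.01 * -9.6
= -3.3 - (-0.096)
= -3.2040

-3.2040


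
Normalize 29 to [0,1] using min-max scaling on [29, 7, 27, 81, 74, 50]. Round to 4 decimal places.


Min = 7, Max = 81
Range = 81 - 7 = 74
Scaled = (x - min) / (max - min)
= (29 - 7) / 74
= 22 / 74
= 0.2973

0.2973


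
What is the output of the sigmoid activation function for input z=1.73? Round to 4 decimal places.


sigmoid(z) = 1 / (1 + exp(-z))
exp(-(1.73)) = exp(-1.73) = 0.1773
1 + 0.1773 = 1.1773
1 / 1.1773 = 0.8494

0.8494


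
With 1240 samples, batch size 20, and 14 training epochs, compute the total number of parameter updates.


Iterations per epoch = 1240 / 20 = 62
Total updates = iterations_per_epoch * epochs
= 62 * 14
= 868

868


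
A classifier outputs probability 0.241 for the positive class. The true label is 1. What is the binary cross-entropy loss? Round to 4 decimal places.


For y=1: Loss = -log(p)
= -log(0.241)
= -(-1.423)
= 1.4230

1.4230


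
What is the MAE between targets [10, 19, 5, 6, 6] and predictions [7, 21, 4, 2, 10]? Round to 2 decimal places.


Absolute errors: [3, 2, 1, 4, 4]
Sum of absolute errors = 14
MAE = 14 / 5 = 2.80

2.80


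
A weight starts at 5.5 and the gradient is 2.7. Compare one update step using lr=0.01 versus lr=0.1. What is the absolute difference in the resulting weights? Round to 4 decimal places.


With lr=0.01: w_new = 5.5 - 0.01 * 2.7 = 5.473
With lr=0.1: w_new = 5.5 - 0.1 * 2.7 = 5.23
Absolute difference = |5.473 - 5.23|
= 0.2430

0.2430


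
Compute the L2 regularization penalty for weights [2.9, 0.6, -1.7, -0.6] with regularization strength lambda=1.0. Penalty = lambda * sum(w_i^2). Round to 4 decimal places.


Squaring each weight:
2.9^2 = 8.41
0.6^2 = 0.36
(-1.7)^2 = 2.89
(-0.6)^2 = 0.36
Sum of squares = 12.02
Penalty = 1.0 * 12.02 = 12.0200

12.0200


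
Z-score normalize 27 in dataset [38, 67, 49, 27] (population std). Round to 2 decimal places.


Mean = (38 + 67 + 49 + 27) / 4 = 45.25
Variance = sum((x_i - mean)^2) / n = 218.1875
Std = sqrt(218.1875) = 14.7712
Z = (x - mean) / std
= (27 - 45.25) / 14.7712
= -18.25 / 14.7712
= -1.24

-1.24


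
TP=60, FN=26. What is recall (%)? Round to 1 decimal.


Recall = TP / (TP + FN) * 100
= 60 / (60 + 26)
= 60 / 86
= 0.6977
= 69.8%

69.8


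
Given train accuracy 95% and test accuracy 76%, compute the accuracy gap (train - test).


Gap = train_accuracy - test_accuracy
= 95 - 76
= 19%
This gap suggests the model is overfitting.

19


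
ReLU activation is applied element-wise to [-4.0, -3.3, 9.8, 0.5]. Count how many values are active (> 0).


ReLU(x) = max(0, x) for each element:
ReLU(-4.0) = 0
ReLU(-3.3) = 0
ReLU(9.8) = 9.8
ReLU(0.5) = 0.5
Active neurons (>0): 2

2


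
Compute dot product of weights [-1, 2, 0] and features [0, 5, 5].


Element-wise products:
-1 * 0 = 0
2 * 5 = 10
0 * 5 = 0
Sum = 0 + 10 + 0
= 10

10


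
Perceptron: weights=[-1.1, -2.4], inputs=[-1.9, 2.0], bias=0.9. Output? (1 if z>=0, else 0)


z = w . x + b
= -1.1*-1.9 + -2.4*2.0 + 0.9
= 2.09 + -4.8 + 0.9
= -2.71 + 0.9
= -1.81
Since z = -1.81 < 0, output = 0

0


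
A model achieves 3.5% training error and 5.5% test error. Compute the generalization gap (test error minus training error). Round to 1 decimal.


Generalization gap = test_error - train_error
= 5.5 - 3.5
= 2.0%
A moderate gap.

2.0


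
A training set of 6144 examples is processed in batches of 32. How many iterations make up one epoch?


Iterations per epoch = dataset_size / batch_size
= 6144 / 32
= 192

192


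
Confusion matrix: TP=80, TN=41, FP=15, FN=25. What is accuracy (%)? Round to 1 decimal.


Accuracy = (TP + TN) / (TP + TN + FP + FN) * 100
= (80 + 41) / (80 + 41 + 15 + 25)
= 121 / 161
= 0.7516
= 75.2%

75.2


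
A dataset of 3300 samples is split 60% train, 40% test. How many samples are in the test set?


Train samples = 3300 * 60% = 1980
Test samples = 3300 - 1980
= 1320

1320


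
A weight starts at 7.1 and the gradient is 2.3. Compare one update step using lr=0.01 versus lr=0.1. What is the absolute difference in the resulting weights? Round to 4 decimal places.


With lr=0.01: w_new = 7.1 - 0.01 * 2.3 = 7.077
With lr=0.1: w_new = 7.1 - 0.1 * 2.3 = 6.87
Absolute difference = |7.077 - 6.87|
= 0.2070

0.2070


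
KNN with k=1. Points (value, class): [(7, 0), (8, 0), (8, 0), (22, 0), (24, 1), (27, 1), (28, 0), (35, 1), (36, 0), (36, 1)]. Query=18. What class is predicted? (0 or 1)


Distances from query 18:
Point 22 (class 0): distance = 4
K=1 nearest neighbors: classes = [0]
Votes for class 1: 0 / 1
Majority vote => class 0

0


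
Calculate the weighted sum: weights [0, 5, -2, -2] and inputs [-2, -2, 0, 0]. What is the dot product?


Element-wise products:
0 * -2 = 0
5 * -2 = -10
-2 * 0 = 0
-2 * 0 = 0
Sum = 0 + -10 + 0 + 0
= -10

-10


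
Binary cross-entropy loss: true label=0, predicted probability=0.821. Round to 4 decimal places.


For y=0: Loss = -log(1-p)
= -log(1 - 0.821)
= -log(0.179)
= -(-1.7204)
= 1.7204

1.7204


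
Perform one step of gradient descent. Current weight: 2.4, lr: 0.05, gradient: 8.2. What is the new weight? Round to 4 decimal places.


w_new = w_old - lr * gradient
= 2.4 - 0.05 * 8.2
= 2.4 - (0.41)
= 1.9900

1.9900


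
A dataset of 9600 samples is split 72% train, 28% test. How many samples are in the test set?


Train samples = 9600 * 72% = 6912
Test samples = 9600 - 6912
= 2688

2688


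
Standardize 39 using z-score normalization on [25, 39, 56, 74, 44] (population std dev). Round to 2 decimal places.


Mean = (25 + 39 + 56 + 74 + 44) / 5 = 47.6
Variance = sum((x_i - mean)^2) / n = 273.04
Std = sqrt(273.04) = 16.5239
Z = (x - mean) / std
= (39 - 47.6) / 16.5239
= -8.6 / 16.5239
= -0.52

-0.52


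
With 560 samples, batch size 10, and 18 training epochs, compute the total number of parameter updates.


Iterations per epoch = 560 / 10 = 56
Total updates = iterations_per_epoch * epochs
= 56 * 18
= 1008

1008


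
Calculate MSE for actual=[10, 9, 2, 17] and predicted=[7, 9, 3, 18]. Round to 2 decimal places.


Differences: [3, 0, -1, -1]
Squared errors: [9, 0, 1, 1]
Sum of squared errors = 11
MSE = 11 / 4 = 2.75

2.75


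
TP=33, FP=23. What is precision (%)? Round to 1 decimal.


Precision = TP / (TP + FP) * 100
= 33 / (33 + 23)
= 33 / 56
= 0.5893
= 58.9%

58.9


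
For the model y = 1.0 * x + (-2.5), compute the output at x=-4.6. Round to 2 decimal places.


y = 1.0 * -4.6 + (-2.5)
= -4.6 + (-2.5)
= -7.10

-7.10


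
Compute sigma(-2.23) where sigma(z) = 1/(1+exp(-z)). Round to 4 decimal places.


sigmoid(z) = 1 / (1 + exp(-z))
exp(-(-2.23)) = exp(2.23) = 9.2999
1 + 9.2999 = 10.2999
1 / 10.2999 = 0.0971

0.0971


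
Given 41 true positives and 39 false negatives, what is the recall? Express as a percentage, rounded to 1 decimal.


Recall = TP / (TP + FN) * 100
= 41 / (41 + 39)
= 41 / 80
= 0.5125
= 51.3%

51.3


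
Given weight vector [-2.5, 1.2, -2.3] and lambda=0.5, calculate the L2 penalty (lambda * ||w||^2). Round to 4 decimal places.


Squaring each weight:
(-2.5)^2 = 6.25
1.2^2 = 1.44
(-2.3)^2 = 5.29
Sum of squares = 12.98
Penalty = 0.5 * 12.98 = 6.4900

6.4900


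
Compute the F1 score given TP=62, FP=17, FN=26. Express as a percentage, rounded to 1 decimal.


Precision = TP / (TP + FP) = 62 / 79 = 0.7848
Recall = TP / (TP + FN) = 62 / 88 = 0.7045
F1 = 2 * P * R / (P + R)
= 2 * 0.7848 * 0.7045 / (0.7848 + 0.7045)
= 1.1059 / 1.4894
= 0.7425
As percentage: 74.3%

74.3


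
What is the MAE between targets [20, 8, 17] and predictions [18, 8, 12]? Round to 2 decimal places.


Absolute errors: [2, 0, 5]
Sum of absolute errors = 7
MAE = 7 / 3 = 2.33

2.33


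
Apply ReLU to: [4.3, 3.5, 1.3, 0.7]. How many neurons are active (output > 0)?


ReLU(x) = max(0, x) for each element:
ReLU(4.3) = 4.3
ReLU(3.5) = 3.5
ReLU(1.3) = 1.3
ReLU(0.7) = 0.7
Active neurons (>0): 4

4


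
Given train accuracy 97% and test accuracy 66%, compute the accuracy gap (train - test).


Gap = train_accuracy - test_accuracy
= 97 - 66
= 31%
This large gap strongly indicates overfitting.

31


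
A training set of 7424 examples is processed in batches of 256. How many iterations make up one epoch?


Iterations per epoch = dataset_size / batch_size
= 7424 / 256
= 29

29


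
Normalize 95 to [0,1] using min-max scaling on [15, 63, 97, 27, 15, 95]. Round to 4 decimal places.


Min = 15, Max = 97
Range = 97 - 15 = 82
Scaled = (x - min) / (max - min)
= (95 - 15) / 82
= 80 / 82
= 0.9756

0.9756


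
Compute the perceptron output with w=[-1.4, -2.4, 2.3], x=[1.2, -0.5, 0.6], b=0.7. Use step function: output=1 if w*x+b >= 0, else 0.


z = w . x + b
= -1.4*1.2 + -2.4*-0.5 + 2.3*0.6 + 0.7
= -1.68 + 1.2 + 1.38 + 0.7
= 0.9 + 0.7
= 1.6
Since z = 1.6 >= 0, output = 1

1


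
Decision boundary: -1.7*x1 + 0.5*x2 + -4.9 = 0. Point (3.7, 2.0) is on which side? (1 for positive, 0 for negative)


Compute -1.7 * 3.7 + 0.5 * 2.0 + -4.9
= -6.29 + 1.0 + -4.9
= -10.19
Since -10.19 < 0, the point is on the negative side.

0


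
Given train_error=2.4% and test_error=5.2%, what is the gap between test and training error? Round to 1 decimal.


Generalization gap = test_error - train_error
= 5.2 - 2.4
= 2.8%
A moderate gap.

2.8


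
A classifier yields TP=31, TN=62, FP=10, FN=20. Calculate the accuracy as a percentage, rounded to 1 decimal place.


Accuracy = (TP + TN) / (TP + TN + FP + FN) * 100
= (31 + 62) / (31 + 62 + 10 + 20)
= 93 / 123
= 0.7561
= 75.6%

75.6


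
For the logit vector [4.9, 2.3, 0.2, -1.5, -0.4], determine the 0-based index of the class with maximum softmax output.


Softmax is a monotonic transformation, so it preserves the argmax.
We need to find the index of the maximum logit.
Index 0: 4.9
Index 1: 2.3
Index 2: 0.2
Index 3: -1.5
Index 4: -0.4
Maximum logit = 4.9 at index 0

0
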